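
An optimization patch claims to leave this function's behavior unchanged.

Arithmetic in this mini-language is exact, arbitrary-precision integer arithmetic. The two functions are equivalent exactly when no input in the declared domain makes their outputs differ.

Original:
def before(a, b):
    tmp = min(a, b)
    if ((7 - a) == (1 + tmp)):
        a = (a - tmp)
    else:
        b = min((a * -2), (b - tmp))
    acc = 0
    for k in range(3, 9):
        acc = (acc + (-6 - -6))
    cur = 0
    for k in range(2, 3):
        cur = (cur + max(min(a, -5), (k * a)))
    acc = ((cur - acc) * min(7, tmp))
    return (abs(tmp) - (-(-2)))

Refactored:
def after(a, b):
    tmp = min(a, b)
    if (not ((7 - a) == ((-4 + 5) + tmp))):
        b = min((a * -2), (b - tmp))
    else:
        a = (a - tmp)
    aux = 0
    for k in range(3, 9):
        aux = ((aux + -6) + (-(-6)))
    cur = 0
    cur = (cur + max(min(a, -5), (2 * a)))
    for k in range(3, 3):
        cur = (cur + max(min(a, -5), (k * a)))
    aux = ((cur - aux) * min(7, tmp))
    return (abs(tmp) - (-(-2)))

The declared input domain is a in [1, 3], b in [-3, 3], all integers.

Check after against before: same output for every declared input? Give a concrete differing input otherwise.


Behavior is preserved: although arithmetic usage differs; also local variable names differ; also constant usage differs; also min/max/abs usage differs; also boolean connective usage differs; also statement counts differ; also loop structure differs, the outputs never diverge.
Tracing a=3, b=1: before: tmp becomes 1; next ((7 - a) == (1 + tmp)) evaluates to false; next b becomes -6; next acc becomes 0; next at k=3:; next acc becomes 0; next at k=4:; next acc becomes 0; next at k=5:; next acc becomes 0; next at k=6:; next acc becomes 0; next at k=7:; next acc becomes 0; next at k=8:; next acc becomes 0; next cur becomes 0; next at k=2:; next cur becomes 6; next acc becomes 6; next final value -1 | after: tmp becomes 1; next (not ((7 - a) == ((-4 + 5) + tmp))) evaluates to true; next b becomes -6; next aux becomes 0; next at k=3:; next aux becomes 0; next at k=4:; next aux becomes 0; next at k=5:; next aux becomes 0; next at k=6:; next aux becomes 0; next at k=7:; next aux becomes 0; next at k=8:; next aux becomes 0; next cur becomes 0; next cur becomes 6; next k never enters its loop body; next aux becomes 6; next final value -1 — matching result -1.
An exhaustive pass over the 21 declared inputs shows identical outputs.
verdict: equivalent


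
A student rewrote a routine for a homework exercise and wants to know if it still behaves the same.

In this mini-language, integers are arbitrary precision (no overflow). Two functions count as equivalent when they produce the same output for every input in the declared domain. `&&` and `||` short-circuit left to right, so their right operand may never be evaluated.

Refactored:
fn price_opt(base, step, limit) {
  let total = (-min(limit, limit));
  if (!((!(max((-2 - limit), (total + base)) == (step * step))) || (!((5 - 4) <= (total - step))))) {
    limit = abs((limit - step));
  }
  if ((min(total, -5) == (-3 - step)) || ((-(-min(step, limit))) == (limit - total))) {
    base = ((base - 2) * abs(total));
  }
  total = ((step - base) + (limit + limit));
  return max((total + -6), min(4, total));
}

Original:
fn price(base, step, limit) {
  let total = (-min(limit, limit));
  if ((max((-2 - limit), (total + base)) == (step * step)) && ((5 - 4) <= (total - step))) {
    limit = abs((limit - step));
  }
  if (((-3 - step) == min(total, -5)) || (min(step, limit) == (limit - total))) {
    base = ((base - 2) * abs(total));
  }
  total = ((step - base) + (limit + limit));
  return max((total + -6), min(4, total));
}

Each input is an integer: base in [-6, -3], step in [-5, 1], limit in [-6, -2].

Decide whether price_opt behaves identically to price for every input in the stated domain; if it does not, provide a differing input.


This is a faithful refactor — boolean connective usage differs, but the computed results match everywhere.
Tracing base=-6, step=0, limit=-5: price: total = 5; ((max((-2 - limit), (total + base)) == (step * step)) && ((5 - 4) <= (total - step))) -> false; (((-3 - step) == min(total, -5)) || (min(step, limit) == (limit - total))) -> false; total = -4; return -4 | price_opt: total = 5; (!((!(max((-2 - limit), (total + base)) == (step * step))) || (!((5 - 4) <= (total - step))))) -> false; ((min(total, -5) == (-3 - step)) || ((-(-min(step, limit))) == (limit - total))) -> false; total = -4; return -4 — matching result -4.
An exhaustive pass over the 140 declared inputs shows identical outputs.
verdict: equivalent


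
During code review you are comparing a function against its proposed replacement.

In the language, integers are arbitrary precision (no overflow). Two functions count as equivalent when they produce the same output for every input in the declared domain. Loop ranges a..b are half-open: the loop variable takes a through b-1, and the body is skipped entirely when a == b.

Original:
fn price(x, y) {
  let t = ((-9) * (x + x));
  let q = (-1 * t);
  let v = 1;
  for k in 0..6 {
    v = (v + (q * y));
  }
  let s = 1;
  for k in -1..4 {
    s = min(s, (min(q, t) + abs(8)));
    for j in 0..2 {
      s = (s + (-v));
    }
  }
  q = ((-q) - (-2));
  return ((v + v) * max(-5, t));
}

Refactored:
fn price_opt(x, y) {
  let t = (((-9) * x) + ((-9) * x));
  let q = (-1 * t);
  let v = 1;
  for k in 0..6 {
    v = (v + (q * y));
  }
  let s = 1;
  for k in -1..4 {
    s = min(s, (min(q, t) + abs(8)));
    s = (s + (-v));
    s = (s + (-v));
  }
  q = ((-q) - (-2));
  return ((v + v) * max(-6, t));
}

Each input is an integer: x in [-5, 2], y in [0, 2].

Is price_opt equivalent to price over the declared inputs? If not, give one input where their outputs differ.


Input x=1, y=0: -10 from price versus -12 from price_opt.
verdict: not equivalent; witness: x=1, y=0


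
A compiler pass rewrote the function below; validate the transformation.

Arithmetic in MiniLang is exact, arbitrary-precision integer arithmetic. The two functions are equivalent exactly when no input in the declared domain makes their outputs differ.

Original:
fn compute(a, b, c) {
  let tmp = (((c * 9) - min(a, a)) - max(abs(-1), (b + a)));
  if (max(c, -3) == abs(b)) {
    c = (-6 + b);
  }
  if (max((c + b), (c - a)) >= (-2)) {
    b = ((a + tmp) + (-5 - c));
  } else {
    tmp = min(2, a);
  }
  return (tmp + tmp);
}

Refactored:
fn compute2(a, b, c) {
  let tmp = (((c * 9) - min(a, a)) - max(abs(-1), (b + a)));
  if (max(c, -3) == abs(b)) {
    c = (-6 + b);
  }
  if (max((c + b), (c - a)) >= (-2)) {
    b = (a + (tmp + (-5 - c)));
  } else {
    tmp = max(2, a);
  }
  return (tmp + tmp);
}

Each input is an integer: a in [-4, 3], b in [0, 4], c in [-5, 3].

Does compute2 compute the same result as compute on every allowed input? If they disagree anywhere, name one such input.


Consider the input a=-3, b=0, c=0.
compute: tmp := 2 | (max(c, -3) == abs(b)): true | c := -6 | (max((c + b), (c - a)) >= (-2)): false | tmp := -3 | result -6
compute2: tmp := 2 | (max(c, -3) == abs(b)): true | c := -6 | (max((c + b), (c - a)) >= (-2)): false | tmp := 2 | result 4
-6 != 4, so the rewrite changes behavior.
verdict: not equivalent; witness: a=-3, b=0, c=0


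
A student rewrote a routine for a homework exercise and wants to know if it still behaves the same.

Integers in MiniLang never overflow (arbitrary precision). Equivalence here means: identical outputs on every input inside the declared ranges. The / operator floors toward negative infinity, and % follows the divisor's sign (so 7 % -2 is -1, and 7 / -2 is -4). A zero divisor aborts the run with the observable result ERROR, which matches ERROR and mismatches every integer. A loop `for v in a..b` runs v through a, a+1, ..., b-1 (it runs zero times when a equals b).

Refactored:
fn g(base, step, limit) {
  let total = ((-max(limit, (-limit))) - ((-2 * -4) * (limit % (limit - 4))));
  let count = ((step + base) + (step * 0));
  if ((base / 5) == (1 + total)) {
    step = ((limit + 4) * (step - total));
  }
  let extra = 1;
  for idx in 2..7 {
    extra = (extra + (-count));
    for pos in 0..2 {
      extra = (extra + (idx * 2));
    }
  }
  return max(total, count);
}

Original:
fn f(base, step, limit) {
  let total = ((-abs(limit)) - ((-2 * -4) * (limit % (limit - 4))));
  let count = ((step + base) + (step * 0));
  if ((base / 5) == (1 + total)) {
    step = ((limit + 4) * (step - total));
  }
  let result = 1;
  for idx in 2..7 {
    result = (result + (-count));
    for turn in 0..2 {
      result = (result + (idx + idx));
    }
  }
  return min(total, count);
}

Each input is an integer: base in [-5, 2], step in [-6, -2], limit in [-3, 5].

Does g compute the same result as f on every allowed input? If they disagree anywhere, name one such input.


The rewrite breaks on base=-5, step=-6, limit=-3, where the results are -11 and 21.
f: total := 21 | count := -11 | ((base / 5) == (1 + total)): false | result := 1 | iter idx=2: | result := 12 | iter turn=0: | result := 16 | iter turn=1: | result := 20 | iter idx=3: | result := 31 | iter turn=0: | result := 37 | iter turn=1: | result := 43 | iter idx=4: | result := 54 | iter turn=0: | result := 62 | iter turn=1: | result := 70 | iter idx=5: | result := 81 | iter turn=0: | result := 91 | iter turn=1: | result := 101 | iter idx=6: | result := 112 | iter turn=0: | result := 124 | iter turn=1: | result := 136 | result -11
g: total := 21 | count := -11 | ((base / 5) == (1 + total)): false | extra := 1 | iter idx=2: | extra := 12 | iter pos=0: | extra := 16 | iter pos=1: | extra := 20 | iter idx=3: | extra := 31 | iter pos=0: | extra := 37 | iter pos=1: | extra := 43 | iter idx=4: | extra := 54 | iter pos=0: | extra := 62 | iter pos=1: | extra := 70 | iter idx=5: | extra := 81 | iter pos=0: | extra := 91 | iter pos=1: | extra := 101 | iter idx=6: | extra := 112 | iter pos=0: | extra := 124 | iter pos=1: | extra := 136 | result 21
verdict: not equivalent; witness: base=-5, step=-6, limit=-3


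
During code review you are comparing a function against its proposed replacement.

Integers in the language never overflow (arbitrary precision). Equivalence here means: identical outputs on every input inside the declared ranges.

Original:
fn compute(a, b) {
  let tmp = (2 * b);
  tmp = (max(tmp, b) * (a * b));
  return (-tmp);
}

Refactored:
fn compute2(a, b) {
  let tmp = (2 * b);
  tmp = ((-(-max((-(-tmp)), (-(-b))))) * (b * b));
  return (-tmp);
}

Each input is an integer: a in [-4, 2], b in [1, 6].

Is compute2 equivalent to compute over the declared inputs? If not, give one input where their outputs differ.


The rewrite breaks on a=-4, b=1, where the results are 8 and -2.
compute: tmp=2, then tmp=-8, then returns 8
compute2: tmp=2, then tmp=2, then returns -2
verdict: not equivalent; witness: a=-4, b=1


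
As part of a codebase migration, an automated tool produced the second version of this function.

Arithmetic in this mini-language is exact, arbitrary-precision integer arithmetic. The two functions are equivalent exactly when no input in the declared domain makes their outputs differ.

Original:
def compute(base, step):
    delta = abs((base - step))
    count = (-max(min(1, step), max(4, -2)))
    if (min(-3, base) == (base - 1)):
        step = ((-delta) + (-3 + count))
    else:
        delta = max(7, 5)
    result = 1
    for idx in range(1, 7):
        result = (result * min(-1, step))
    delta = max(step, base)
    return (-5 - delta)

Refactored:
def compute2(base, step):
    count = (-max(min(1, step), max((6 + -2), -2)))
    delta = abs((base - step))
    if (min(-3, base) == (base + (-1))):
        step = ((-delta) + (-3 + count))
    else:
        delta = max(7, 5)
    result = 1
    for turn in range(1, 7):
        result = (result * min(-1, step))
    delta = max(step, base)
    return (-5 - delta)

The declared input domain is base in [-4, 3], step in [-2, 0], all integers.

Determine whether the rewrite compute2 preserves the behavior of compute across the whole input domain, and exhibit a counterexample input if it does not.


Although arithmetic usage differs, constant usage differs, local variable names differ, 24/24 inputs agree.
verdict: equivalent


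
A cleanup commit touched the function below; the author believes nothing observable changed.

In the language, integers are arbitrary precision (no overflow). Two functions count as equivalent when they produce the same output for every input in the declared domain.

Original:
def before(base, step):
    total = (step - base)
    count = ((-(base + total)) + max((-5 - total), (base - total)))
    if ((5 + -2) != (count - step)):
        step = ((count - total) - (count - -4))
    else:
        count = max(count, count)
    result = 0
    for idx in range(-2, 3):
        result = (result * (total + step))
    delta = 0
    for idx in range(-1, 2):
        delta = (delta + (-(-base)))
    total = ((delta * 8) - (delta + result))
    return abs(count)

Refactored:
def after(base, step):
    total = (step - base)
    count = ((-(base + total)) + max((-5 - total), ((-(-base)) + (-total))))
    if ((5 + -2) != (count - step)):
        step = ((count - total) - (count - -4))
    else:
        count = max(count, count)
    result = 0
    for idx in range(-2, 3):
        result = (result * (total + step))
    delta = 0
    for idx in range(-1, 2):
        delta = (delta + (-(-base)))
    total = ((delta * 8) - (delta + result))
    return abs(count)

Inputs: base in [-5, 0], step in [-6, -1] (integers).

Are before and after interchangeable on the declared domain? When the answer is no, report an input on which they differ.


Side by side, the visible changes include: arithmetic usage differs.
Spot check at base=-1, step=-2 — before: total = -1; count = 2; ((5 + -2) != (count - step)) -> true; step = -3; result = 0; [idx=-2]; result = 0; [idx=-1]; result = 0; [idx=0]; result = 0; [idx=1]; result = 0; [idx=2]; result = 0; delta = 0; [idx=-1]; delta = -1; [idx=0]; delta = -2; [idx=1]; delta = -3; total = -21; return 2. after: total = -1; count = 2; ((5 + -2) != (count - step)) -> true; step = -3; result = 0; [idx=-2]; result = 0; [idx=-1]; result = 0; [idx=0]; result = 0; [idx=1]; result = 0; [idx=2]; result = 0; delta = 0; [idx=-1]; delta = -1; [idx=0]; delta = -2; [idx=1]; delta = -3; total = -21; return 2. Both give 2.
Every one of the 36 inputs gives matching results.
verdict: equivalent


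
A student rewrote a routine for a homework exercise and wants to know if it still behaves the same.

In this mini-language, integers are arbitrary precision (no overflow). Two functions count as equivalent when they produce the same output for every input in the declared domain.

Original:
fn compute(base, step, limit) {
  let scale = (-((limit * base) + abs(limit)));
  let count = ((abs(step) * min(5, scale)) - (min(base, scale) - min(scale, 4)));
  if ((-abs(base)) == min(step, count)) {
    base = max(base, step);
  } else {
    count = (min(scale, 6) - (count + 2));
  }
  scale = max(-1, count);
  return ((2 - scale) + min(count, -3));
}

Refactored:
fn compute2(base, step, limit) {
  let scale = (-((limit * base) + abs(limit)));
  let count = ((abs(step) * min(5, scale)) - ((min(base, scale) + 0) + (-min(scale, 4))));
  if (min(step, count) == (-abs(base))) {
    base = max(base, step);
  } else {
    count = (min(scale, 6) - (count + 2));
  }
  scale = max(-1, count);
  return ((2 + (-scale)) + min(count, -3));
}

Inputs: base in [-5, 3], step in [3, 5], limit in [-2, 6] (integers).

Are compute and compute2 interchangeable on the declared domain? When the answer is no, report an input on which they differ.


The two are interchangeable: arithmetic usage differs; constant usage differs, and every declared input agrees.
Spot check at base=-2, step=5, limit=4 — compute: scale becomes 4; next count becomes 26; next ((-abs(base)) == min(step, count)) evaluates to false; next count becomes -24; next scale becomes -1; next final value -21. compute2: scale becomes 4; next count becomes 26; next (min(step, count) == (-abs(base))) evaluates to false; next count becomes -24; next scale becomes -1; next final value -21. Both give -21.
Sweeping the whole domain (243 inputs) finds no disagreement.
verdict: equivalent


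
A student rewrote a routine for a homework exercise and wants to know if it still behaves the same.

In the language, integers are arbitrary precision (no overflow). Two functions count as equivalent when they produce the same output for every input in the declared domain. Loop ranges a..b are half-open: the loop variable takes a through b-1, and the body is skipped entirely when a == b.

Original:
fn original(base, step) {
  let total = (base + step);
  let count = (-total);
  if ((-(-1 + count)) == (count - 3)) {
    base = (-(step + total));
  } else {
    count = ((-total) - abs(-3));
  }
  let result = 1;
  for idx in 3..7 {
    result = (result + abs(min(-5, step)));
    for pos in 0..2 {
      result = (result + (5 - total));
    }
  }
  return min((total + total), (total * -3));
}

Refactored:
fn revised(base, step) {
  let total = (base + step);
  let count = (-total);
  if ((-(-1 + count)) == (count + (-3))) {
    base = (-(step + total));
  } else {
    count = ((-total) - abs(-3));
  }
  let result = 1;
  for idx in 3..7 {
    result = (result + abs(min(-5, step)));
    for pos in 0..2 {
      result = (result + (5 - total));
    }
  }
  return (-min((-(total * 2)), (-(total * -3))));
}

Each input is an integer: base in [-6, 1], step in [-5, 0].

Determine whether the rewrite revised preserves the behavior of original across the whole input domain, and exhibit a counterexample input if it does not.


Try base=-6, step=-5.
original: total becomes -11; next count becomes 11; next ((-(-1 + count)) == (count - 3)) evaluates to false; next count becomes 8; next result becomes 1; next at idx=3:; next result becomes 6; next at pos=0:; next result becomes 22; next at pos=1:; next result becomes 38; next at idx=4:; next result becomes 43; next at pos=0:; next result becomes 59; next at pos=1:; next result becomes 75; next at idx=5:; next result becomes 80; next at pos=0:; next result becomes 96; next at pos=1:; next result becomes 112; next at idx=6:; next result becomes 117; next at pos=0:; next result becomes 133; next at pos=1:; next result becomes 149; next final value -22
revised: total becomes -11; next count becomes 11; next ((-(-1 + count)) == (count + (-3))) evaluates to false; next count becomes 8; next result becomes 1; next at idx=3:; next result becomes 6; next at pos=0:; next result becomes 22; next at pos=1:; next result becomes 38; next at idx=4:; next result becomes 43; next at pos=0:; next result becomes 59; next at pos=1:; next result becomes 75; next at idx=5:; next result becomes 80; next at pos=0:; next result becomes 96; next at pos=1:; next result becomes 112; next at idx=6:; next result becomes 117; next at pos=0:; next result becomes 133; next at pos=1:; next result becomes 149; next final value 33
-22 != 33, so the rewrite changes behavior.
verdict: not equivalent; witness: base=-6, step=-5


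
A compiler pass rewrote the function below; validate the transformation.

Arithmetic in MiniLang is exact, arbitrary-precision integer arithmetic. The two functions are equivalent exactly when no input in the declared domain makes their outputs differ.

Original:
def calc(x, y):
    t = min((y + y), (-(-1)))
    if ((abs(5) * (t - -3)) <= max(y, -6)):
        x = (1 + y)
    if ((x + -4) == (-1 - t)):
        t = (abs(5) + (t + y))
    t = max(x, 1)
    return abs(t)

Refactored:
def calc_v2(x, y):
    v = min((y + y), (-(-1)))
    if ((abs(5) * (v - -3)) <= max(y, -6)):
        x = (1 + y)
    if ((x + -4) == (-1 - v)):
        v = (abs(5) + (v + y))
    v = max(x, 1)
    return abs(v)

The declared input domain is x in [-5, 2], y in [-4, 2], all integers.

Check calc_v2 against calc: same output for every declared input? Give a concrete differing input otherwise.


Differences: local variable names differ — yet all 56 inputs agree.
verdict: equivalent


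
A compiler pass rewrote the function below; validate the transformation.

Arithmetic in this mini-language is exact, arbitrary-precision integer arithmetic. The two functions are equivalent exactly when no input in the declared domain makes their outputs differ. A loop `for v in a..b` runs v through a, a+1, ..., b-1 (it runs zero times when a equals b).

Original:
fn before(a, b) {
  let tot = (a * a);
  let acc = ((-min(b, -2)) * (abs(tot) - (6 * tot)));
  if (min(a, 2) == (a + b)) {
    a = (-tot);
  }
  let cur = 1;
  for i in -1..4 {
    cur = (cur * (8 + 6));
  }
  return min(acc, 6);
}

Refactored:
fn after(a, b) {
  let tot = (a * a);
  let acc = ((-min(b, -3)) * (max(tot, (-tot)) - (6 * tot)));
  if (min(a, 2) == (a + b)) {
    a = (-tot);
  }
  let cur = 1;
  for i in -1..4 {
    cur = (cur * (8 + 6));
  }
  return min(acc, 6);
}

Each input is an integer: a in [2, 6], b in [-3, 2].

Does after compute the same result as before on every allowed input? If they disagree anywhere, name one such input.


There is a counterexample at a=2, b=-2: -40 on one side, -60 on the other.
before: tot=4, then acc=-40, then (min(a, 2) == (a + b)) is false, then cur=1, then (i=-1), then cur=14, then (i=0), then cur=196, then (i=1), then cur=2744, then (i=2), then cur=38416, then (i=3), then cur=537824, then returns -40
after: tot=4, then acc=-60, then (min(a, 2) == (a + b)) is false, then cur=1, then (i=-1), then cur=14, then (i=0), then cur=196, then (i=1), then cur=2744, then (i=2), then cur=38416, then (i=3), then cur=537824, then returns -60
verdict: not equivalent; witness: a=2, b=-2


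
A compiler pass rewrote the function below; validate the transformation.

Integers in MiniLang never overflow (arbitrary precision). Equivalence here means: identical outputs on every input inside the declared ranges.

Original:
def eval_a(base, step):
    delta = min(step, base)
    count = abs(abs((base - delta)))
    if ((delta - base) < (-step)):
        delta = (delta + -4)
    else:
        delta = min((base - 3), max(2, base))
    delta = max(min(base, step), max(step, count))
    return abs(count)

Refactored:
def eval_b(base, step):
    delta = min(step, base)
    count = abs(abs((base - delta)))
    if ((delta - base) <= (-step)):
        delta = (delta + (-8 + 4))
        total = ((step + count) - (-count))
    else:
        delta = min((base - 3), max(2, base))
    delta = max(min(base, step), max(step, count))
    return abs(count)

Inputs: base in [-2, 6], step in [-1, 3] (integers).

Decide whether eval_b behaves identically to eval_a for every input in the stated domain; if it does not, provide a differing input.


Equivalent. The one real change (`((delta - base) < (-step))` became `((delta - base) <= (-step))`) has no effect anywhere in the declared ranges.
Across all 45 domain points the two functions coincide.
One worked example (base=-2, step=-1) — eval_a: delta = -2; count = 0; ((delta - base) < (-step)) -> true; delta = -6; delta = 0; return 0; eval_b: delta = -2; count = 0; ((delta - base) <= (-step)) -> true; delta = -6; total = -1; delta = 0; return 0; agreement on 0.
verdict: equivalent


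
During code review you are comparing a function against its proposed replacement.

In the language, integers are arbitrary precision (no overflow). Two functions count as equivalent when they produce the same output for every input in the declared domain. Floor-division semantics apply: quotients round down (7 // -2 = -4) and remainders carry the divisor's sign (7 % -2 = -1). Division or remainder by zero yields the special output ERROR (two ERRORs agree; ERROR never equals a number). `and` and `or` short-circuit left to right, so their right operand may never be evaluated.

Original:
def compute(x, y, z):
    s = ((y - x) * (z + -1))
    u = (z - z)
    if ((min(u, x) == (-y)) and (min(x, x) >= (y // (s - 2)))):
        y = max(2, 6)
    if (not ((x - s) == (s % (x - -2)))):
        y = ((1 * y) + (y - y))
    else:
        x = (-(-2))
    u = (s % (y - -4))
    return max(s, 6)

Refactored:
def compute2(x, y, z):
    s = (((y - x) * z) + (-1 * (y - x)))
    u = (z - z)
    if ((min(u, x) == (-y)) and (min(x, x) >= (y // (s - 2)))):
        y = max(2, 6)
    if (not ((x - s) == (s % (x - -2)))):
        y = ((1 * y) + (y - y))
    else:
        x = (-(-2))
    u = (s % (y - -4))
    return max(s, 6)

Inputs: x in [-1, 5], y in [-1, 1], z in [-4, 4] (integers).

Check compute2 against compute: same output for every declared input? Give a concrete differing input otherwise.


This is a faithful refactor — arithmetic usage differs, but the computed results match everywhere.
Tracing x=3, y=0, z=-1: compute: s = 6; u = 0; ((min(u, x) == (-y)) and (min(x, x) >= (y // (s - 2)))) -> true; y = 6; (not ((x - s) == (s % (x - -2)))) -> true; y = 6; u = 6; return 6 | compute2: s = 6; u = 0; ((min(u, x) == (-y)) and (min(x, x) >= (y // (s - 2)))) -> true; y = 6; (not ((x - s) == (s % (x - -2)))) -> true; y = 6; u = 6; return 6 — matching result 6.
Checked all 189 inputs in the declared domain: the outputs agree on every one.
verdict: equivalent


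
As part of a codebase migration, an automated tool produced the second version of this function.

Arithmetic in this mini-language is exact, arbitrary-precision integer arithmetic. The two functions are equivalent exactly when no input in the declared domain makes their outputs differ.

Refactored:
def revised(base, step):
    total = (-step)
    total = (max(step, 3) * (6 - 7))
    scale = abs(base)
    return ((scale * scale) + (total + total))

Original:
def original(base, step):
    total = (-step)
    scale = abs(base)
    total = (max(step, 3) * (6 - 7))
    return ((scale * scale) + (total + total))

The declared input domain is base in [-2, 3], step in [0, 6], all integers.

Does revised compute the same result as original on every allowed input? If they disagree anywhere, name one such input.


This is a faithful refactor — same computation, different form, but the computed results match everywhere.
As a probe, take base=1, step=2: original runs total = -2; scale = 1; total = -3; return -5; revised runs total = -2; total = -3; scale = 1; return -5; both end at -5.
An exhaustive pass over the 42 declared inputs shows identical outputs.
verdict: equivalent


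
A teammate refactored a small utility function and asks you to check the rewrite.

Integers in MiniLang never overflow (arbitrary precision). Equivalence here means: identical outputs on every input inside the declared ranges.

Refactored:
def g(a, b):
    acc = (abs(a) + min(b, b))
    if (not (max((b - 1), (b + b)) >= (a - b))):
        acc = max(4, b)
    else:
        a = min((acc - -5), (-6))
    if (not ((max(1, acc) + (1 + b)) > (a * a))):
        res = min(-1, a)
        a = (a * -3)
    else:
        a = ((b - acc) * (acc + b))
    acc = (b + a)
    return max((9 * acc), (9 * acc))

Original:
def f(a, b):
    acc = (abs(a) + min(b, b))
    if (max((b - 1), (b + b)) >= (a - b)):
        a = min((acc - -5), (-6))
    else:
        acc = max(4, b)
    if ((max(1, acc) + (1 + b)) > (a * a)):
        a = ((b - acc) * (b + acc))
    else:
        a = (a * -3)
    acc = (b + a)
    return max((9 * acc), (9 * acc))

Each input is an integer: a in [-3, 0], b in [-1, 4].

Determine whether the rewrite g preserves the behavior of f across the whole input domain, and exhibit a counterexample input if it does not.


One difference looks behavioral, but it never changes the outcome for any declared input.
Tracing a=-3, b=0: f: acc becomes 3; next (max((b - 1), (b + b)) >= (a - b)) evaluates to true; next a becomes -6; next ((max(1, acc) + (1 + b)) > (a * a)) evaluates to false; next a becomes 18; next acc becomes 18; next final value 162 | g: acc becomes 3; next (not (max((b - 1), (b + b)) >= (a - b))) evaluates to false; next a becomes -6; next (not ((max(1, acc) + (1 + b)) > (a * a))) evaluates to true; next res becomes -6; next a becomes 18; next acc becomes 18; next final value 162 — matching result 162.
Across all 24 domain points the two functions coincide.
verdict: equivalent


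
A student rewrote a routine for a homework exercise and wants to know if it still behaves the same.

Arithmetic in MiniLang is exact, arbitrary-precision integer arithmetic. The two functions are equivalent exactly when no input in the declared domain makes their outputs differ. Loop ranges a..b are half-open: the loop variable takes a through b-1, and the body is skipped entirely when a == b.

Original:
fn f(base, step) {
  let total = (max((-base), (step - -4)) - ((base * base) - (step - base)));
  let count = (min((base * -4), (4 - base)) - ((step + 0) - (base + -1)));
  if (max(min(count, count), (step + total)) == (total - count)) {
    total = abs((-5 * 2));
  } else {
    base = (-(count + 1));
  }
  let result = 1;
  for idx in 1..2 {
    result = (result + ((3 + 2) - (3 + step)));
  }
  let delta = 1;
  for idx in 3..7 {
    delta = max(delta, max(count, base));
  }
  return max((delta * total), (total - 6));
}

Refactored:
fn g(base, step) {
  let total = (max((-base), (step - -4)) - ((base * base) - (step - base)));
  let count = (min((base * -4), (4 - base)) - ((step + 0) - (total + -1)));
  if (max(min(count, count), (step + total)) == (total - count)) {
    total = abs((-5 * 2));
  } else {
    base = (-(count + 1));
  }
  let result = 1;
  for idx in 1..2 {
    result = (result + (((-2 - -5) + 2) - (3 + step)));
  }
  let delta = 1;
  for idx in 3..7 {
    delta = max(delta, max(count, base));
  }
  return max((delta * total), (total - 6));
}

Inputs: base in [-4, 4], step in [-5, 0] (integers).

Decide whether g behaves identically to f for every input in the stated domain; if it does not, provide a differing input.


Run the pair on base=-4, step=-5.
f: total = -13; count = 8; (max(min(count, count), (step + total)) == (total - count)) -> false; base = -9; result = 1; [idx=1]; result = 8; delta = 1; [idx=3]; delta = 8; [idx=4]; delta = 8; [idx=5]; delta = 8; [idx=6]; delta = 8; return -19
g: total = -13; count = -1; (max(min(count, count), (step + total)) == (total - count)) -> false; base = 0; result = 1; [idx=1]; result = 8; delta = 1; [idx=3]; delta = 1; [idx=4]; delta = 1; [idx=5]; delta = 1; [idx=6]; delta = 1; return -13
-19 vs -13 — the two versions disagree here.
verdict: not equivalent; witness: base=-4, step=-5


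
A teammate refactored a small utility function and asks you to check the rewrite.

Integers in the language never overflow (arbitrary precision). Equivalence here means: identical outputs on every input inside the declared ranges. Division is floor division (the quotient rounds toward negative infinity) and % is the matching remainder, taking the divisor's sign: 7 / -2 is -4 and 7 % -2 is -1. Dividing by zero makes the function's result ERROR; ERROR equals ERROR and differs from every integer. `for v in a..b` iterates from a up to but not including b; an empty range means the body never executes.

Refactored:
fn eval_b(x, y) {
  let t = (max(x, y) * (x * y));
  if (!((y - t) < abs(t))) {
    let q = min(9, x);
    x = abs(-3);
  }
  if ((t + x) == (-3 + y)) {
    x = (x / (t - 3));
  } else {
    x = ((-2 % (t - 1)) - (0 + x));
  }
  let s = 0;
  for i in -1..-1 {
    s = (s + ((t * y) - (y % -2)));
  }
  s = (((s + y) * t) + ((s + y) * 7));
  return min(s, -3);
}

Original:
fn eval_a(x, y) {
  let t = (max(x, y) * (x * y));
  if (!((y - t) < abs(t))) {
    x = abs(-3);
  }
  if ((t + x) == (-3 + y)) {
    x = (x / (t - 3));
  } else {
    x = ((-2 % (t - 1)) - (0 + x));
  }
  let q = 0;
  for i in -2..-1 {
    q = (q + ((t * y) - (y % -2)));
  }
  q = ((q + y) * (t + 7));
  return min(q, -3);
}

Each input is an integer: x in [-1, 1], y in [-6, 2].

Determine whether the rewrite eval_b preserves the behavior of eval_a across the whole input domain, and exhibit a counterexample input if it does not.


Take x=-1, y=-6.
eval_a: t=-6, then (!((y - t) < abs(t))) is false, then ((t + x) == (-3 + y)) is false, then x=-1, then q=0, then (i=-2), then q=36, then q=30, then returns -3
eval_b: t=-6, then (!((y - t) < abs(t))) is false, then ((t + x) == (-3 + y)) is false, then x=-1, then s=0, then the loop over i runs zero times, then s=-6, then returns -6
-3 != -6, so the rewrite changes behavior.
verdict: not equivalent; witness: x=-1, y=-6


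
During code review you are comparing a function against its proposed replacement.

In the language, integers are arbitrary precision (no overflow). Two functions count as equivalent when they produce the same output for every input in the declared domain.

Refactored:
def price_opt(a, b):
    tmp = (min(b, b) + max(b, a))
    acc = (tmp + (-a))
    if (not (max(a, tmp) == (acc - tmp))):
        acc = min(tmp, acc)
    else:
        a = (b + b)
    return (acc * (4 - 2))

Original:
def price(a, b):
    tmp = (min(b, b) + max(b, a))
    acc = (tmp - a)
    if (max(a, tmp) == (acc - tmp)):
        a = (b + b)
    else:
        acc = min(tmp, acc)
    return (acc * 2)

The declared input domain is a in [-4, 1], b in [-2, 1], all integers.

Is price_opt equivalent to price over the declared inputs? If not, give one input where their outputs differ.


The two are interchangeable: constant usage differs; also boolean connective usage differs; also arithmetic usage differs, and every declared input agrees.
Spot check at a=-2, b=1 — price: tmp becomes 2; next acc becomes 4; next (max(a, tmp) == (acc - tmp)) evaluates to true; next a becomes 2; next final value 8. price_opt: tmp becomes 2; next acc becomes 4; next (not (max(a, tmp) == (acc - tmp))) evaluates to false; next a becomes 2; next final value 8. Both give 8.
Checked all 24 inputs in the declared domain: the outputs agree on every one.
verdict: equivalent


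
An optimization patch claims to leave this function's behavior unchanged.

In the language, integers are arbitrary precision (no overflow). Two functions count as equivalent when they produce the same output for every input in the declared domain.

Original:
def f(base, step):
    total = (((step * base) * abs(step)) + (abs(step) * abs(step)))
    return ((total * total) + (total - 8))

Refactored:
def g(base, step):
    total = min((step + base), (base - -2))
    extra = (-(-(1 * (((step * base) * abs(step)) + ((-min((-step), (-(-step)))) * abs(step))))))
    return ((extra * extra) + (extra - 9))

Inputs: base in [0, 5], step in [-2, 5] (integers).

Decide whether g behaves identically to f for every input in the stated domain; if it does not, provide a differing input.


The rewrite breaks on base=0, step=-2, where the results are 12 and 11.
f: total = 4; return 12
g: total = -2; extra = 4; return 11
verdict: not equivalent; witness: base=0, step=-2


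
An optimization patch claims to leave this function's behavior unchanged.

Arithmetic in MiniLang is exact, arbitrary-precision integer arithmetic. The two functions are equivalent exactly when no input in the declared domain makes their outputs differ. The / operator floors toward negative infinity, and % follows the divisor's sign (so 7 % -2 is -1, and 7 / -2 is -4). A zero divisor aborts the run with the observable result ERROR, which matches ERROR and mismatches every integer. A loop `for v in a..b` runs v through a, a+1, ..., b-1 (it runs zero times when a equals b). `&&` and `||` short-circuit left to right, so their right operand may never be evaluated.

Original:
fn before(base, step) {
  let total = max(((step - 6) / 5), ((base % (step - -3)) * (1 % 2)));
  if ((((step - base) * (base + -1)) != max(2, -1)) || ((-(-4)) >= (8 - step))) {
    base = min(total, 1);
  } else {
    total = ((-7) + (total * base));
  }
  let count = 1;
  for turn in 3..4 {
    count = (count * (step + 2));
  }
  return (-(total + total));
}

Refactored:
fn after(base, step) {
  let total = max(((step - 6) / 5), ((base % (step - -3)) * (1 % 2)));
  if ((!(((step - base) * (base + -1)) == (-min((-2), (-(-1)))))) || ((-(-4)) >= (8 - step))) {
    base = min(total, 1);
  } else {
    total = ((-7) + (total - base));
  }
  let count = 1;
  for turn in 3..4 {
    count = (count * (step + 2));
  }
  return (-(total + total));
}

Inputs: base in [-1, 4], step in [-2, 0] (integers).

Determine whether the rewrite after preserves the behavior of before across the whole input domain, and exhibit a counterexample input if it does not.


Try base=-1, step=-2.
before: total=0, then ((((step - base) * (base + -1)) != max(2, -1)) || ((-(-4)) >= (8 - step))) is false, then total=-7, then count=1, then (turn=3), then count=0, then returns 14
after: total=0, then ((!(((step - base) * (base + -1)) == (-min((-2), (-(-1)))))) || ((-(-4)) >= (8 - step))) is false, then total=-6, then count=1, then (turn=3), then count=0, then returns 12
14 != 12, so the rewrite changes behavior.
verdict: not equivalent; witness: base=-1, step=-2


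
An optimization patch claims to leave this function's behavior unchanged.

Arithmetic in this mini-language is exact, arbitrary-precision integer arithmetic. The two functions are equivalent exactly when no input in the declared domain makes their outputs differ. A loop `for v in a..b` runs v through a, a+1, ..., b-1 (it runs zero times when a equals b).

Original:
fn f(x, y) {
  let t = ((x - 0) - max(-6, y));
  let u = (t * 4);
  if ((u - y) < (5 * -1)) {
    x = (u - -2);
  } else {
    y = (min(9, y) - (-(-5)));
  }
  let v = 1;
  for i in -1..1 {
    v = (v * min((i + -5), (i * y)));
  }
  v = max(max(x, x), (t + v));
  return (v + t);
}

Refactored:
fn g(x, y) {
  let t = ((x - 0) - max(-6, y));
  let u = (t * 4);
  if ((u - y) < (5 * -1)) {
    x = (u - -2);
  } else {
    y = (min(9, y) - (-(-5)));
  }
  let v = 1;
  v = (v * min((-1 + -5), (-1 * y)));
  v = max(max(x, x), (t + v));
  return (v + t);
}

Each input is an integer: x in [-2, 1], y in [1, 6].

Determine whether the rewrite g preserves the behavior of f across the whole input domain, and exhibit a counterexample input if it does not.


The rewrite breaks on x=-2, y=1, where the results are 24 and -12.
f: t becomes -3; next u becomes -12; next ((u - y) < (5 * -1)) evaluates to true; next x becomes -10; next v becomes 1; next at i=-1:; next v becomes -6; next at i=0:; next v becomes 30; next v becomes 27; next final value 24
g: t becomes -3; next u becomes -12; next ((u - y) < (5 * -1)) evaluates to true; next x becomes -10; next v becomes 1; next v becomes -6; next v becomes -9; next final value -12
verdict: not equivalent; witness: x=-2, y=1


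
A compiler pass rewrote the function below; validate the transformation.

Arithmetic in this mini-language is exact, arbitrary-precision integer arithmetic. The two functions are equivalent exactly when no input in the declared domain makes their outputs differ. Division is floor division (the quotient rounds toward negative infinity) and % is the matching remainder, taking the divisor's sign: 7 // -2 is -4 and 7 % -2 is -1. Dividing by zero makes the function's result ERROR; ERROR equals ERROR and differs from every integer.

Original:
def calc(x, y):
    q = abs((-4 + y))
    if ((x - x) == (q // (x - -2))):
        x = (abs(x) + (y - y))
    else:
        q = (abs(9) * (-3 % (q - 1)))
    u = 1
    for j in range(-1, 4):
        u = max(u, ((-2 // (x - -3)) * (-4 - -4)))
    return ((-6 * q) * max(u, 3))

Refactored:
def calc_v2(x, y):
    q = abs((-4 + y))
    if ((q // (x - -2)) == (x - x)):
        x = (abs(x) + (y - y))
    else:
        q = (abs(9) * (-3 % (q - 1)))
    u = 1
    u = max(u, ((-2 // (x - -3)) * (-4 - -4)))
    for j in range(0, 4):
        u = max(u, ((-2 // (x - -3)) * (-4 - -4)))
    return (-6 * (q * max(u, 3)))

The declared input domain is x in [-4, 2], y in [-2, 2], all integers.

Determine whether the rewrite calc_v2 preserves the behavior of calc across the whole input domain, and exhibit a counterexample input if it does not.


Side by side, the visible changes include: constant usage differs; arithmetic usage differs; min/max/abs usage differs; loop structure differs; statement counts differ.
Spot check at x=-1, y=2 — calc: q = 2; ((x - x) == (q // (x - -2))) -> false; q = 0; u = 1; [j=-1]; u = 1; [j=0]; u = 1; [j=1]; u = 1; [j=2]; u = 1; [j=3]; u = 1; return 0. calc_v2: q = 2; ((q // (x - -2)) == (x - x)) -> false; q = 0; u = 1; u = 1; [j=0]; u = 1; [j=1]; u = 1; [j=2]; u = 1; [j=3]; u = 1; return 0. Both give 0.
Checked all 35 inputs in the declared domain: the outputs agree on every one.
verdict: equivalent
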